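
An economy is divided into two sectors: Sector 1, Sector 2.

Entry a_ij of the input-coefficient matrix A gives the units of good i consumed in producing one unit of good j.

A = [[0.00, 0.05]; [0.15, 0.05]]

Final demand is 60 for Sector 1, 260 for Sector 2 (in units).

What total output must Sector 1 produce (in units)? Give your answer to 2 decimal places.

I − A =
  [   1.00    -0.05]
  [  -0.15     0.95]
det(I−A) = (1.00)(0.95) − (-0.05)(-0.15) = 0.9425
adj(I−A) = [[0.95, 0.05], [0.15, 1.00]]
(I − A)⁻¹ = adj(I−A) / det(I−A) ≈
  [   1.0080     0.0531]
  [   0.1592     1.0610]
x = (I − A)⁻¹ d = adj(I−A)·d / det(I−A), with det(I−A) = 0.9425:
  x_1 = (0.95·60 + 0.05·260) / 0.9425 = 70.00 / 0.9425 ≈ 74.27
  x_2 = (0.15·60 + 1.00·260) / 0.9425 = 269.00 / 0.9425 ≈ 285.41

x_1 = 74.27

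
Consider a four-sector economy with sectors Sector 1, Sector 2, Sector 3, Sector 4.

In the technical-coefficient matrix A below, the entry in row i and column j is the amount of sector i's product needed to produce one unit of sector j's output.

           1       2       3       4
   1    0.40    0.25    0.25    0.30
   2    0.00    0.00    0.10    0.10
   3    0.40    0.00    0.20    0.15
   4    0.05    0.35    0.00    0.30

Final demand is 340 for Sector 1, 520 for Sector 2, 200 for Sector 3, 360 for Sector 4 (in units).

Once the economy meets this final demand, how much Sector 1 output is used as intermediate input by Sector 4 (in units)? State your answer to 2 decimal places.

I − A =
  [   0.60    -0.25    -0.25    -0.30]
  [   0.00     1.00    -0.10    -0.10]
  [  -0.40     0.00     0.80    -0.15]
  [  -0.05    -0.35     0.00     0.70]
Compute the cofactors C_ij = (−1)^(i+j)·(3×3 minor ij) of I−A; the adjugate is their transpose:
adj(I−A) = Cᵀ =
  [ 0.526750   0.237125   0.194250   0.301250]
  [ 0.032750   0.252125   0.041750   0.059000]
  [ 0.273500   0.145375   0.382750   0.220000]
  [ 0.054000   0.143000   0.034750   0.370000]
det(I−A) = Σ_j (I−A)_1j·C_1j = (0.60)(0.526750) + (-0.25)(0.032750) + (-0.25)(0.273500) + (-0.30)(0.054000) = 0.2232875
(I − A)⁻¹ = adj(I−A) / det(I−A) ≈
  [   2.3591     1.0620     0.8700     1.3492]
  [   0.1467     1.1291     0.1870     0.2642]
  [   1.2249     0.6511     1.7142     0.9853]
  [   0.2418     0.6404     0.1556     1.6571]
First solve x = (I − A)⁻¹ d = adj(I−A)·d / det(I−A); in particular x_4 = (0.054000·340 + 0.143000·520 + 0.034750·200 + 0.370000·360) / 0.2232875 = 232.87 / 0.2232875 ≈ 1042.9155.
Intermediate flow from 1 to 4: z_14 = a_14 · x_4 = 0.30 × 232.87 / 0.2232875 = 69.861 / 0.2232875 ≈ 312.87.

z_14 = 312.87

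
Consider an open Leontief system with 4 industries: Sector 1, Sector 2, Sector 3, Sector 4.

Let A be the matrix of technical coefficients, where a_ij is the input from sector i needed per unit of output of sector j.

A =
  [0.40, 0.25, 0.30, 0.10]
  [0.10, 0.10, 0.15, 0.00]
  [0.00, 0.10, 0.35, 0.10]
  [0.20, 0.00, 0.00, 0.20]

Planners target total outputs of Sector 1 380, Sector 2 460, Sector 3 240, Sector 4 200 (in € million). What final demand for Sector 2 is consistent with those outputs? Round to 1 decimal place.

I − A =
  [   0.60    -0.25    -0.30    -0.10]
  [  -0.10     0.90    -0.15     0.00]
  [   0.00    -0.10     0.65    -0.10]
  [  -0.20     0.00     0.00     0.80]
d = (I − A) x:
  d_1 = (+0.60)·380 + (-0.25)·460 + (-0.30)·240 + (-0.10)·200 = 21.0
  d_2 = (-0.10)·380 + (+0.90)·460 + (-0.15)·240 + (+0.00)·200 = 340.0
  d_3 = (+0.00)·380 + (-0.10)·460 + (+0.65)·240 + (-0.10)·200 = 90.0
  d_4 = (-0.20)·380 + (+0.00)·460 + (+0.00)·240 + (+0.80)·200 = 84.0

d_2 = 340.0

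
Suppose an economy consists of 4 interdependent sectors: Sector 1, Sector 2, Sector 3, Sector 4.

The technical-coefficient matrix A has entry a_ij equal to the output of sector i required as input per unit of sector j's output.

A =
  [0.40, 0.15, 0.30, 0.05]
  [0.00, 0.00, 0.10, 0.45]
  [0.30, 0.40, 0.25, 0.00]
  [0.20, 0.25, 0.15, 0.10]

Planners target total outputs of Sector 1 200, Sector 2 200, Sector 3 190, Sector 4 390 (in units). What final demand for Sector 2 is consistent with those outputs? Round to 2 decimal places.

I − A =
  [   0.60    -0.15    -0.30    -0.05]
  [   0.00     1.00    -0.10    -0.45]
  [  -0.30    -0.40     0.75     0.00]
  [  -0.20    -0.25    -0.15     0.90]
d = (I − A) x:
  d_1 = (+0.60)·200 + (-0.15)·200 + (-0.30)·190 + (-0.05)·390 = 13.50
  d_2 = (+0.00)·200 + (+1.00)·200 + (-0.10)·190 + (-0.45)·390 = 5.50
  d_3 = (-0.30)·200 + (-0.40)·200 + (+0.75)·190 + (+0.00)·390 = 2.50
  d_4 = (-0.20)·200 + (-0.25)·200 + (-0.15)·190 + (+0.90)·390 = 232.50

d_2 = 5.50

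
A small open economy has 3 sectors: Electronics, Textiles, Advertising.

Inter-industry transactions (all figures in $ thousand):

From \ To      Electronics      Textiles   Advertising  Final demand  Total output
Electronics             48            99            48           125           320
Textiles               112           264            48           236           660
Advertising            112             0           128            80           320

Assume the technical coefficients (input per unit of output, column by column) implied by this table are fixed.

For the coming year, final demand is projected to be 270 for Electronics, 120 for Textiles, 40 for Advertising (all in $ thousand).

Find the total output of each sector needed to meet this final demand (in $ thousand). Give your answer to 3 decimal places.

x_1 = 478.469, x_2 = 565.550, x_3 = 345.774

Technical coefficients a_ij = z_ij / X_j:
  a_11 = 48/320 = 0.15, a_21 = 112/320 = 0.35, a_31 = 112/320 = 0.35
  a_12 = 99/660 = 0.15, a_22 = 264/660 = 0.40, a_32 = 0/660 = 0.00
  a_13 = 48/320 = 0.15, a_23 = 48/320 = 0.15, a_33 = 128/320 = 0.40
I − A =
  [   0.85    -0.15    -0.15]
  [  -0.35     0.60    -0.15]
  [  -0.35     0.00     0.60]
Cofactors of I−A, C_ij = (−1)^(i+j)·(minor ij) (rows/columns in the sector order above):
  C_11 = (0.60)(0.60) − (-0.15)(0.00) = 0.3600
  C_12 = −[(-0.35)(0.60) − (-0.15)(-0.35)] = 0.2625
  C_13 = (-0.35)(0.00) − (0.60)(-0.35) = 0.2100
  C_21 = −[(-0.15)(0.60) − (-0.15)(0.00)] = 0.0900
  C_22 = (0.85)(0.60) − (-0.15)(-0.35) = 0.4575
  C_23 = −[(0.85)(0.00) − (-0.15)(-0.35)] = 0.0525
  C_31 = (-0.15)(-0.15) − (-0.15)(0.60) = 0.1125
  C_32 = −[(0.85)(-0.15) − (-0.15)(-0.35)] = 0.1800
  C_33 = (0.85)(0.60) − (-0.15)(-0.35) = 0.4575
det(I−A) = Σ_j (I−A)_1j·C_1j = (0.85)(0.3600) + (-0.15)(0.2625) + (-0.15)(0.2100) = 0.235125
adj(I−A) = Cᵀ =
  [ 0.3600   0.0900   0.1125]
  [ 0.2625   0.4575   0.1800]
  [ 0.2100   0.0525   0.4575]
(I − A)⁻¹ = adj(I−A) / det(I−A) ≈
  [   1.5311     0.3828     0.4785]
  [   1.1164     1.9458     0.7656]
  [   0.8931     0.2233     1.9458]
x = (I − A)⁻¹ d = adj(I−A)·d / det(I−A), with det(I−A) = 0.235125:
  x_1 = (0.3600·270 + 0.0900·120 + 0.1125·40) / 0.235125 = 112.50 / 0.235125 ≈ 478.469
  x_2 = (0.2625·270 + 0.4575·120 + 0.1800·40) / 0.235125 = 132.975 / 0.235125 ≈ 565.550
  x_3 = (0.2100·270 + 0.0525·120 + 0.4575·40) / 0.235125 = 81.30 / 0.235125 ≈ 345.774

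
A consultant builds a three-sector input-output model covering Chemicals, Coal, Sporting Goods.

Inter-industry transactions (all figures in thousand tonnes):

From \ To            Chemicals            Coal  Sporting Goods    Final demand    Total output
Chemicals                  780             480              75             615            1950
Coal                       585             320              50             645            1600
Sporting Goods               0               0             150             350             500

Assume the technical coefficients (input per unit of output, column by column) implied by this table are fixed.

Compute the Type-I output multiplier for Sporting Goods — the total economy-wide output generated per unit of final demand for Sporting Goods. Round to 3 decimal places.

Technical coefficients a_ij = z_ij / X_j:
  a_11 = 780/1950 = 0.40, a_21 = 585/1950 = 0.30, a_31 = 0/1950 = 0.00
  a_12 = 480/1600 = 0.30, a_22 = 320/1600 = 0.20, a_32 = 0/1600 = 0.00
  a_13 = 75/500 = 0.15, a_23 = 50/500 = 0.10, a_33 = 150/500 = 0.30
I − A =
  [   0.60    -0.30    -0.15]
  [  -0.30     0.80    -0.10]
  [   0.00     0.00     0.70]
Cofactors of I−A, C_ij = (−1)^(i+j)·(minor ij) (rows/columns in the sector order above):
  C_11 = (0.80)(0.70) − (-0.10)(0.00) = 0.5600
  C_12 = −[(-0.30)(0.70) − (-0.10)(0.00)] = 0.2100
  C_13 = (-0.30)(0.00) − (0.80)(0.00) = 0.0000
  C_21 = −[(-0.30)(0.70) − (-0.15)(0.00)] = 0.2100
  C_22 = (0.60)(0.70) − (-0.15)(0.00) = 0.4200
  C_23 = −[(0.60)(0.00) − (-0.30)(0.00)] = 0.0000
  C_31 = (-0.30)(-0.10) − (-0.15)(0.80) = 0.1500
  C_32 = −[(0.60)(-0.10) − (-0.15)(-0.30)] = 0.1050
  C_33 = (0.60)(0.80) − (-0.30)(-0.30) = 0.3900
det(I−A) = Σ_j (I−A)_1j·C_1j = (0.60)(0.5600) + (-0.30)(0.2100) + (-0.15)(0.0000) = 0.2730
adj(I−A) = Cᵀ =
  [ 0.5600   0.2100   0.1500]
  [ 0.2100   0.4200   0.1050]
  [ 0.0000   0.0000   0.3900]
(I − A)⁻¹ = adj(I−A) / det(I−A) ≈
  [   2.0513     0.7692     0.5495]
  [   0.7692     1.5385     0.3846]
  [   0.0000     0.0000     1.4286]
The output multiplier for sector j is the column-j sum of the Leontief inverse (I − A)⁻¹ = adj(I−A) / det(I−A).
Column 3 of adj(I−A): (0.1500, 0.1050, 0.3900); det(I−A) = 0.2730.
m_3 = (0.1500 + 0.1050 + 0.3900) / 0.2730 = 0.645 / 0.2730 ≈ 2.363.

m_3 = 2.363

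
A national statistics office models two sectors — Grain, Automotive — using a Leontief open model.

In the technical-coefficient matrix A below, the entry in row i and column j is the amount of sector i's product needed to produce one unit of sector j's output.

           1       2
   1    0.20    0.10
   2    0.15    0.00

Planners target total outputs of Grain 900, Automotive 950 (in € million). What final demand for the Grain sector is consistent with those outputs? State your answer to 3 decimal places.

I − A =
  [   0.80    -0.10]
  [  -0.15     1.00]
d = (I − A) x:
  d_1 = (+0.80)·900 + (-0.10)·950 = 625.000
  d_2 = (-0.15)·900 + (+1.00)·950 = 815.000

d_1 = 625.000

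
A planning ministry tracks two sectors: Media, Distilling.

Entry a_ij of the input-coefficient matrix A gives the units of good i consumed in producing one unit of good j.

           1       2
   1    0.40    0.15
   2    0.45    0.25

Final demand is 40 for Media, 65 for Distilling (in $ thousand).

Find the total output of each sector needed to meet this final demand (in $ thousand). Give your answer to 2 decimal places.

I − A =
  [   0.60    -0.15]
  [  -0.45     0.75]
det(I−A) = (0.60)(0.75) − (-0.15)(-0.45) = 0.3825
adj(I−A) = [[0.75, 0.15], [0.45, 0.60]]
(I − A)⁻¹ = adj(I−A) / det(I−A) ≈
  [   1.9608     0.3922]
  [   1.1765     1.5686]
x = (I − A)⁻¹ d = adj(I−A)·d / det(I−A), with det(I−A) = 0.3825:
  x_1 = (0.75·40 + 0.15·65) / 0.3825 = 39.75 / 0.3825 ≈ 103.92
  x_2 = (0.45·40 + 0.60·65) / 0.3825 = 57.00 / 0.3825 ≈ 149.02

x_1 = 103.92, x_2 = 149.02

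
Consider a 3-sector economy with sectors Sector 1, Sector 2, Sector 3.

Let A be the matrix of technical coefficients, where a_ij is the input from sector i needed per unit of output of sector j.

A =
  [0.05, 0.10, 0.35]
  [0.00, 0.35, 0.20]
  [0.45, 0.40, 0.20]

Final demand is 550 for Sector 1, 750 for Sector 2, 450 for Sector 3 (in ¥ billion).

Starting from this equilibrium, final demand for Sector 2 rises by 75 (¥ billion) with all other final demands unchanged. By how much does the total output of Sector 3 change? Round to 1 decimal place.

I − A =
  [   0.95    -0.10    -0.35]
  [   0.00     0.65    -0.20]
  [  -0.45    -0.40     0.80]
Cofactors of I−A, C_ij = (−1)^(i+j)·(minor ij) (rows/columns in the sector order above):
  C_11 = (0.65)(0.80) − (-0.20)(-0.40) = 0.4400
  C_12 = −[(0.00)(0.80) − (-0.20)(-0.45)] = 0.0900
  C_13 = (0.00)(-0.40) − (0.65)(-0.45) = 0.2925
  C_21 = −[(-0.10)(0.80) − (-0.35)(-0.40)] = 0.2200
  C_22 = (0.95)(0.80) − (-0.35)(-0.45) = 0.6025
  C_23 = −[(0.95)(-0.40) − (-0.10)(-0.45)] = 0.4250
  C_31 = (-0.10)(-0.20) − (-0.35)(0.65) = 0.2475
  C_32 = −[(0.95)(-0.20) − (-0.35)(0.00)] = 0.1900
  C_33 = (0.95)(0.65) − (-0.10)(0.00) = 0.6175
det(I−A) = Σ_j (I−A)_1j·C_1j = (0.95)(0.4400) + (-0.10)(0.0900) + (-0.35)(0.2925) = 0.306625
adj(I−A) = Cᵀ =
  [ 0.4400   0.2200   0.2475]
  [ 0.0900   0.6025   0.1900]
  [ 0.2925   0.4250   0.6175]
(I − A)⁻¹ = adj(I−A) / det(I−A) ≈
  [   1.4350     0.7175     0.8072]
  [   0.2935     1.9649     0.6196]
  [   0.9539     1.3861     2.0139]
Δx = (I − A)⁻¹ Δd with Δd having +75 in the Sector 2 component and 0 elsewhere.
So Δx_3 = L_32 · (+75), where L_32 = adj(I−A)_32 / det(I−A) = 0.4250 / 0.306625.
Δx_3 = 0.4250 × (+75) / 0.306625 = 31.875 / 0.306625 ≈ 104.0.

Δx_3 = 104.0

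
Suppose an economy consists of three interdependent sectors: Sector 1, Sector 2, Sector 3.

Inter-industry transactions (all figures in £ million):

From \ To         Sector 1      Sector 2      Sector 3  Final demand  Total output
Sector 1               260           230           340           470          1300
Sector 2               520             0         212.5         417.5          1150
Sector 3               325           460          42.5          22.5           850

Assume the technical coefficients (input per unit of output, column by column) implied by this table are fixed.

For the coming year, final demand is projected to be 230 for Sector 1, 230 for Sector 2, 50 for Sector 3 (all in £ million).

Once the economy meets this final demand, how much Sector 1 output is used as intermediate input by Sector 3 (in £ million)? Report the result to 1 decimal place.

Technical coefficients a_ij = z_ij / X_j:
  a_11 = 260/1300 = 0.20, a_21 = 520/1300 = 0.40, a_31 = 325/1300 = 0.25
  a_12 = 230/1150 = 0.20, a_22 = 0/1150 = 0.00, a_32 = 460/1150 = 0.40
  a_13 = 340/850 = 0.40, a_23 = 212.5/850 = 0.25, a_33 = 42.5/850 = 0.05
I − A =
  [   0.80    -0.20    -0.40]
  [  -0.40     1.00    -0.25]
  [  -0.25    -0.40     0.95]
Cofactors of I−A, C_ij = (−1)^(i+j)·(minor ij) (rows/columns in the sector order above):
  C_11 = (1.00)(0.95) − (-0.25)(-0.40) = 0.8500
  C_12 = −[(-0.40)(0.95) − (-0.25)(-0.25)] = 0.4425
  C_13 = (-0.40)(-0.40) − (1.00)(-0.25) = 0.4100
  C_21 = −[(-0.20)(0.95) − (-0.40)(-0.40)] = 0.3500
  C_22 = (0.80)(0.95) − (-0.40)(-0.25) = 0.6600
  C_23 = −[(0.80)(-0.40) − (-0.20)(-0.25)] = 0.3700
  C_31 = (-0.20)(-0.25) − (-0.40)(1.00) = 0.4500
  C_32 = −[(0.80)(-0.25) − (-0.40)(-0.40)] = 0.3600
  C_33 = (0.80)(1.00) − (-0.20)(-0.40) = 0.7200
det(I−A) = Σ_j (I−A)_1j·C_1j = (0.80)(0.8500) + (-0.20)(0.4425) + (-0.40)(0.4100) = 0.4275
adj(I−A) = Cᵀ =
  [ 0.8500   0.3500   0.4500]
  [ 0.4425   0.6600   0.3600]
  [ 0.4100   0.3700   0.7200]
(I − A)⁻¹ = adj(I−A) / det(I−A) ≈
  [   1.9883     0.8187     1.0526]
  [   1.0351     1.5439     0.8421]
  [   0.9591     0.8655     1.6842]
First solve x = (I − A)⁻¹ d = adj(I−A)·d / det(I−A); in particular x_3 = (0.4100·230 + 0.3700·230 + 0.7200·50) / 0.4275 = 215.40 / 0.4275 ≈ 503.860.
Intermediate flow from 1 to 3: z_13 = a_13 · x_3 = 0.40 × 215.40 / 0.4275 = 86.16 / 0.4275 ≈ 201.5.

z_13 = 201.5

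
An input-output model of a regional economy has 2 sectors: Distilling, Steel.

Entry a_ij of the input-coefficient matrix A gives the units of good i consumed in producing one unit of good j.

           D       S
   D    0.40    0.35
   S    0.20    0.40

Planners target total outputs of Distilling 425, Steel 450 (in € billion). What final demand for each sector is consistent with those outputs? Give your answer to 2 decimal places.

I − A =
  [   0.60    -0.35]
  [  -0.20     0.60]
d = (I − A) x:
  d_D = (+0.60)·425 + (-0.35)·450 = 97.50
  d_S = (-0.20)·425 + (+0.60)·450 = 185.00

d_D = 97.50, d_S = 185.00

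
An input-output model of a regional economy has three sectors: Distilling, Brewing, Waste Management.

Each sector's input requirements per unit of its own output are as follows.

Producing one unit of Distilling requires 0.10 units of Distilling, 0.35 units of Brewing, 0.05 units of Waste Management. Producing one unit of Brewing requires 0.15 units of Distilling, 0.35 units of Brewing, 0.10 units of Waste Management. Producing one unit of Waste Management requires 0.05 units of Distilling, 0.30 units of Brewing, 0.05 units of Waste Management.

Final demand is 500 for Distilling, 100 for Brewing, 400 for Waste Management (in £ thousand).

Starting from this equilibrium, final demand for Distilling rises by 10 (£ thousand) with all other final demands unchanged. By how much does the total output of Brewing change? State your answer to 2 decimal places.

I − A =
  [   0.90    -0.15    -0.05]
  [  -0.35     0.65    -0.30]
  [  -0.05    -0.10     0.95]
Cofactors of I−A, C_ij = (−1)^(i+j)·(minor ij) (rows/columns in the sector order above):
  C_11 = (0.65)(0.95) − (-0.30)(-0.10) = 0.5875
  C_12 = −[(-0.35)(0.95) − (-0.30)(-0.05)] = 0.3475
  C_13 = (-0.35)(-0.10) − (0.65)(-0.05) = 0.0675
  C_21 = −[(-0.15)(0.95) − (-0.05)(-0.10)] = 0.1475
  C_22 = (0.90)(0.95) − (-0.05)(-0.05) = 0.8525
  C_23 = −[(0.90)(-0.10) − (-0.15)(-0.05)] = 0.0975
  C_31 = (-0.15)(-0.30) − (-0.05)(0.65) = 0.0775
  C_32 = −[(0.90)(-0.30) − (-0.05)(-0.35)] = 0.2875
  C_33 = (0.90)(0.65) − (-0.15)(-0.35) = 0.5325
det(I−A) = Σ_j (I−A)_1j·C_1j = (0.90)(0.5875) + (-0.15)(0.3475) + (-0.05)(0.0675) = 0.47325
adj(I−A) = Cᵀ =
  [ 0.5875   0.1475   0.0775]
  [ 0.3475   0.8525   0.2875]
  [ 0.0675   0.0975   0.5325]
(I − A)⁻¹ = adj(I−A) / det(I−A) ≈
  [   1.2414     0.3117     0.1638]
  [   0.7343     1.8014     0.6075]
  [   0.1426     0.2060     1.1252]
Δx = (I − A)⁻¹ Δd with Δd having +10 in the Distilling component and 0 elsewhere.
So Δx_2 = L_21 · (+10), where L_21 = adj(I−A)_21 / det(I−A) = 0.3475 / 0.47325.
Δx_2 = 0.3475 × (+10) / 0.47325 = 3.475 / 0.47325 ≈ 7.34.

Δx_2 = 7.34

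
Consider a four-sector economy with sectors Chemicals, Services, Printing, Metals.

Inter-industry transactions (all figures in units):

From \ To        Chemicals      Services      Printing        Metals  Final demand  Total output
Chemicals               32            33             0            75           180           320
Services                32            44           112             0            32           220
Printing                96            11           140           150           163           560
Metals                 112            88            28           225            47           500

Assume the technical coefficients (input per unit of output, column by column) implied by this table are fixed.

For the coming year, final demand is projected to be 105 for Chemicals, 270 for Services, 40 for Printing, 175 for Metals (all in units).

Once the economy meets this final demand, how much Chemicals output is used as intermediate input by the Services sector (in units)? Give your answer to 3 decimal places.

Technical coefficients a_ij = z_ij / X_j:
  a_11 = 32/320 = 0.10, a_21 = 32/320 = 0.10, a_31 = 96/320 = 0.30, a_41 = 112/320 = 0.35
  a_12 = 33/220 = 0.15, a_22 = 44/220 = 0.20, a_32 = 11/220 = 0.05, a_42 = 88/220 = 0.40
  a_13 = 0/560 = 0.00, a_23 = 112/560 = 0.20, a_33 = 140/560 = 0.25, a_43 = 28/560 = 0.05
  a_14 = 75/500 = 0.15, a_24 = 0/500 = 0.00, a_34 = 150/500 = 0.30, a_44 = 225/500 = 0.45
I − A =
  [   0.90    -0.15     0.00    -0.15]
  [  -0.10     0.80    -0.20     0.00]
  [  -0.30    -0.05     0.75    -0.30]
  [  -0.35    -0.40    -0.05     0.55]
Compute the cofactors C_ij = (−1)^(i+j)·(3×3 minor ij) of I−A; the adjugate is their transpose:
adj(I−A) = Cᵀ =
  [ 0.288500   0.105000   0.034500   0.097500]
  [ 0.093750   0.316125   0.089250   0.074250]
  [ 0.230750   0.188625   0.339750   0.248250]
  [ 0.272750   0.313875   0.117750   0.510750]
det(I−A) = Σ_j (I−A)_1j·C_1j = (0.90)(0.288500) + (-0.15)(0.093750) + (0.00)(0.230750) + (-0.15)(0.272750) = 0.204675
(I − A)⁻¹ = adj(I−A) / det(I−A) ≈
  [   1.4096     0.5130     0.1686     0.4764]
  [   0.4580     1.5445     0.4361     0.3628]
  [   1.1274     0.9216     1.6599     1.2129]
  [   1.3326     1.5335     0.5753     2.4954]
First solve x = (I − A)⁻¹ d = adj(I−A)·d / det(I−A); in particular x_2 = (0.093750·105 + 0.316125·270 + 0.089250·40 + 0.074250·175) / 0.204675 = 111.76125 / 0.204675 ≈ 546.04251.
Intermediate flow from 1 to 2: z_12 = a_12 · x_2 = 0.15 × 111.76125 / 0.204675 = 16.7641875 / 0.204675 ≈ 81.906.

z_12 = 81.906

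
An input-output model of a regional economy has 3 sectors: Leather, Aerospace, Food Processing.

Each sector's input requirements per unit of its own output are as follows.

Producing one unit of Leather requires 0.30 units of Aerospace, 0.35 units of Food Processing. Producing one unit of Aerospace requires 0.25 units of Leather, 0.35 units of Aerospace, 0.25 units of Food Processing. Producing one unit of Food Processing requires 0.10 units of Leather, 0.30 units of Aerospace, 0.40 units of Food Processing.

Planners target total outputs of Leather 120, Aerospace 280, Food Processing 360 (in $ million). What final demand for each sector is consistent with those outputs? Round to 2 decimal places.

I − A =
  [   1.00    -0.25    -0.10]
  [  -0.30     0.65    -0.30]
  [  -0.35    -0.25     0.60]
d = (I − A) x:
  d_1 = (+1.00)·120 + (-0.25)·280 + (-0.10)·360 = 14.00
  d_2 = (-0.30)·120 + (+0.65)·280 + (-0.30)·360 = 38.00
  d_3 = (-0.35)·120 + (-0.25)·280 + (+0.60)·360 = 104.00

d_1 = 14.00, d_2 = 38.00, d_3 = 104.00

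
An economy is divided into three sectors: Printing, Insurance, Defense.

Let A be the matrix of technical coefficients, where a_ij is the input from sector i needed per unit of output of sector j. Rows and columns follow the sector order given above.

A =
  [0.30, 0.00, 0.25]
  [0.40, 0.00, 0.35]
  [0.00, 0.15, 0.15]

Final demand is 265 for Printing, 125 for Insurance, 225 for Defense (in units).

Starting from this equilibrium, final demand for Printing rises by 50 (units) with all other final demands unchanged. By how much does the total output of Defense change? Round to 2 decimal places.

I − A =
  [   0.70     0.00    -0.25]
  [  -0.40     1.00    -0.35]
  [   0.00    -0.15     0.85]
Cofactors of I−A, C_ij = (−1)^(i+j)·(minor ij) (rows/columns in the sector order above):
  C_11 = (1.00)(0.85) − (-0.35)(-0.15) = 0.7975
  C_12 = −[(-0.40)(0.85) − (-0.35)(0.00)] = 0.3400
  C_13 = (-0.40)(-0.15) − (1.00)(0.00) = 0.0600
  C_21 = −[(0.00)(0.85) − (-0.25)(-0.15)] = 0.0375
  C_22 = (0.70)(0.85) − (-0.25)(0.00) = 0.5950
  C_23 = −[(0.70)(-0.15) − (0.00)(0.00)] = 0.1050
  C_31 = (0.00)(-0.35) − (-0.25)(1.00) = 0.2500
  C_32 = −[(0.70)(-0.35) − (-0.25)(-0.40)] = 0.3450
  C_33 = (0.70)(1.00) − (0.00)(-0.40) = 0.7000
det(I−A) = Σ_j (I−A)_1j·C_1j = (0.70)(0.7975) + (0.00)(0.3400) + (-0.25)(0.0600) = 0.54325
adj(I−A) = Cᵀ =
  [ 0.7975   0.0375   0.2500]
  [ 0.3400   0.5950   0.3450]
  [ 0.0600   0.1050   0.7000]
(I − A)⁻¹ = adj(I−A) / det(I−A) ≈
  [   1.4680     0.0690     0.4602]
  [   0.6259     1.0953     0.6351]
  [   0.1104     0.1933     1.2885]
Δx = (I − A)⁻¹ Δd with Δd having +50 in the Printing component and 0 elsewhere.
So Δx_D = L_DP · (+50), where L_DP = adj(I−A)_DP / det(I−A) = 0.0600 / 0.54325.
Δx_D = 0.0600 × (+50) / 0.54325 = 3.00 / 0.54325 ≈ 5.52.

Δx_D = 5.52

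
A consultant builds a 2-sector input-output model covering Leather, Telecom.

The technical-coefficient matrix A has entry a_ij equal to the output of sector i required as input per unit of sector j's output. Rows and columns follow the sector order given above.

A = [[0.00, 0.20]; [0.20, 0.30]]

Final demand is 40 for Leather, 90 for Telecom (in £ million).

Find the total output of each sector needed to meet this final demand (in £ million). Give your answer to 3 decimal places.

x_1 = 69.697, x_2 = 148.485

I − A =
  [   1.00    -0.20]
  [  -0.20     0.70]
det(I−A) = (1.00)(0.70) − (-0.20)(-0.20) = 0.6600
adj(I−A) = [[0.70, 0.20], [0.20, 1.00]]
(I − A)⁻¹ = adj(I−A) / det(I−A) ≈
  [   1.0606     0.3030]
  [   0.3030     1.5152]
x = (I − A)⁻¹ d = adj(I−A)·d / det(I−A), with det(I−A) = 0.6600:
  x_1 = (0.70·40 + 0.20·90) / 0.6600 = 46.00 / 0.6600 ≈ 69.697
  x_2 = (0.20·40 + 1.00·90) / 0.6600 = 98.00 / 0.6600 ≈ 148.485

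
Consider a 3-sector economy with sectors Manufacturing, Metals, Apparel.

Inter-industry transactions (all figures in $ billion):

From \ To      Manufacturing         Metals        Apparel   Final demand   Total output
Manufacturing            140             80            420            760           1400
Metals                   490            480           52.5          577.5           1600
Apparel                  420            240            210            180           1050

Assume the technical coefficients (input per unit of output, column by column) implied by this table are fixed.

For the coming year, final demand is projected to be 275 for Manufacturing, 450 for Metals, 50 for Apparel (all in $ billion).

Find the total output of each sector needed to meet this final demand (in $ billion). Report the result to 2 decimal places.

x_1 = 559.11, x_2 = 954.64, x_3 = 451.16

Technical coefficients a_ij = z_ij / X_j:
  a_11 = 140/1400 = 0.10, a_21 = 490/1400 = 0.35, a_31 = 420/1400 = 0.30
  a_12 = 80/1600 = 0.05, a_22 = 480/1600 = 0.30, a_32 = 240/1600 = 0.15
  a_13 = 420/1050 = 0.40, a_23 = 52.5/1050 = 0.05, a_33 = 210/1050 = 0.20
I − A =
  [   0.90    -0.05    -0.40]
  [  -0.35     0.70    -0.05]
  [  -0.30    -0.15     0.80]
Cofactors of I−A, C_ij = (−1)^(i+j)·(minor ij) (rows/columns in the sector order above):
  C_11 = (0.70)(0.80) − (-0.05)(-0.15) = 0.5525
  C_12 = −[(-0.35)(0.80) − (-0.05)(-0.30)] = 0.2950
  C_13 = (-0.35)(-0.15) − (0.70)(-0.30) = 0.2625
  C_21 = −[(-0.05)(0.80) − (-0.40)(-0.15)] = 0.1000
  C_22 = (0.90)(0.80) − (-0.40)(-0.30) = 0.6000
  C_23 = −[(0.90)(-0.15) − (-0.05)(-0.30)] = 0.1500
  C_31 = (-0.05)(-0.05) − (-0.40)(0.70) = 0.2825
  C_32 = −[(0.90)(-0.05) − (-0.40)(-0.35)] = 0.1850
  C_33 = (0.90)(0.70) − (-0.05)(-0.35) = 0.6125
det(I−A) = Σ_j (I−A)_1j·C_1j = (0.90)(0.5525) + (-0.05)(0.2950) + (-0.40)(0.2625) = 0.3775
adj(I−A) = Cᵀ =
  [ 0.5525   0.1000   0.2825]
  [ 0.2950   0.6000   0.1850]
  [ 0.2625   0.1500   0.6125]
(I − A)⁻¹ = adj(I−A) / det(I−A) ≈
  [   1.4636     0.2649     0.7483]
  [   0.7815     1.5894     0.4901]
  [   0.6954     0.3974     1.6225]
x = (I − A)⁻¹ d = adj(I−A)·d / det(I−A), with det(I−A) = 0.3775:
  x_1 = (0.5525·275 + 0.1000·450 + 0.2825·50) / 0.3775 = 211.0625 / 0.3775 ≈ 559.11
  x_2 = (0.2950·275 + 0.6000·450 + 0.1850·50) / 0.3775 = 360.375 / 0.3775 ≈ 954.64
  x_3 = (0.2625·275 + 0.1500·450 + 0.6125·50) / 0.3775 = 170.3125 / 0.3775 ≈ 451.16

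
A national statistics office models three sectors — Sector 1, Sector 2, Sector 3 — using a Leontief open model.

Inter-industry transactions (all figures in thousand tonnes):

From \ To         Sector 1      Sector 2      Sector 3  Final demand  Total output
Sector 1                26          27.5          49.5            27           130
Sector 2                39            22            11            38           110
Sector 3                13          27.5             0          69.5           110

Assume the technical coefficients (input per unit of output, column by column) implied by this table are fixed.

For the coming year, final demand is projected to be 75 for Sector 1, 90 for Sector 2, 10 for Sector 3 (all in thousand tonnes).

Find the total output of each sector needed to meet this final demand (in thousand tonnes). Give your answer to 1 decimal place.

Technical coefficients a_ij = z_ij / X_j:
  a_11 = 26/130 = 0.20, a_21 = 39/130 = 0.30, a_31 = 13/130 = 0.10
  a_12 = 27.5/110 = 0.25, a_22 = 22/110 = 0.20, a_32 = 27.5/110 = 0.25
  a_13 = 49.5/110 = 0.45, a_23 = 11/110 = 0.10, a_33 = 0/110 = 0.00
I − A =
  [   0.80    -0.25    -0.45]
  [  -0.30     0.80    -0.10]
  [  -0.10    -0.25     1.00]
Cofactors of I−A, C_ij = (−1)^(i+j)·(minor ij) (rows/columns in the sector order above):
  C_11 = (0.80)(1.00) − (-0.10)(-0.25) = 0.7750
  C_12 = −[(-0.30)(1.00) − (-0.10)(-0.10)] = 0.3100
  C_13 = (-0.30)(-0.25) − (0.80)(-0.10) = 0.1550
  C_21 = −[(-0.25)(1.00) − (-0.45)(-0.25)] = 0.3625
  C_22 = (0.80)(1.00) − (-0.45)(-0.10) = 0.7550
  C_23 = −[(0.80)(-0.25) − (-0.25)(-0.10)] = 0.2250
  C_31 = (-0.25)(-0.10) − (-0.45)(0.80) = 0.3850
  C_32 = −[(0.80)(-0.10) − (-0.45)(-0.30)] = 0.2150
  C_33 = (0.80)(0.80) − (-0.25)(-0.30) = 0.5650
det(I−A) = Σ_j (I−A)_1j·C_1j = (0.80)(0.7750) + (-0.25)(0.3100) + (-0.45)(0.1550) = 0.47275
adj(I−A) = Cᵀ =
  [ 0.7750   0.3625   0.3850]
  [ 0.3100   0.7550   0.2150]
  [ 0.1550   0.2250   0.5650]
(I − A)⁻¹ = adj(I−A) / det(I−A) ≈
  [   1.6393     0.7668     0.8144]
  [   0.6557     1.5970     0.4548]
  [   0.3279     0.4759     1.1951]
x = (I − A)⁻¹ d = adj(I−A)·d / det(I−A), with det(I−A) = 0.47275:
  x_1 = (0.7750·75 + 0.3625·90 + 0.3850·10) / 0.47275 = 94.60 / 0.47275 ≈ 200.1
  x_2 = (0.3100·75 + 0.7550·90 + 0.2150·10) / 0.47275 = 93.35 / 0.47275 ≈ 197.5
  x_3 = (0.1550·75 + 0.2250·90 + 0.5650·10) / 0.47275 = 37.525 / 0.47275 ≈ 79.4

x_1 = 200.1, x_2 = 197.5, x_3 = 79.4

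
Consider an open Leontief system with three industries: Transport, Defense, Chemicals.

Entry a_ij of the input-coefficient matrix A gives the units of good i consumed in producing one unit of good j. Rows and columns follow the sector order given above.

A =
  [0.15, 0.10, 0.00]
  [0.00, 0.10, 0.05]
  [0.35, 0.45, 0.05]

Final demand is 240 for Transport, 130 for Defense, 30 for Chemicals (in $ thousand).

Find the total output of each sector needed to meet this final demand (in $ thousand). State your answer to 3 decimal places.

x_T = 300.761, x_D = 156.472, x_C = 216.504

I − A =
  [   0.85    -0.10     0.00]
  [   0.00     0.90    -0.05]
  [  -0.35    -0.45     0.95]
Cofactors of I−A, C_ij = (−1)^(i+j)·(minor ij) (rows/columns in the sector order above):
  C_11 = (0.90)(0.95) − (-0.05)(-0.45) = 0.8325
  C_12 = −[(0.00)(0.95) − (-0.05)(-0.35)] = 0.0175
  C_13 = (0.00)(-0.45) − (0.90)(-0.35) = 0.3150
  C_21 = −[(-0.10)(0.95) − (0.00)(-0.45)] = 0.0950
  C_22 = (0.85)(0.95) − (0.00)(-0.35) = 0.8075
  C_23 = −[(0.85)(-0.45) − (-0.10)(-0.35)] = 0.4175
  C_31 = (-0.10)(-0.05) − (0.00)(0.90) = 0.0050
  C_32 = −[(0.85)(-0.05) − (0.00)(0.00)] = 0.0425
  C_33 = (0.85)(0.90) − (-0.10)(0.00) = 0.7650
det(I−A) = Σ_j (I−A)_1j·C_1j = (0.85)(0.8325) + (-0.10)(0.0175) + (0.00)(0.3150) = 0.705875
adj(I−A) = Cᵀ =
  [ 0.8325   0.0950   0.0050]
  [ 0.0175   0.8075   0.0425]
  [ 0.3150   0.4175   0.7650]
(I − A)⁻¹ = adj(I−A) / det(I−A) ≈
  [   1.1794     0.1346     0.0071]
  [   0.0248     1.1440     0.0602]
  [   0.4463     0.5915     1.0838]
x = (I − A)⁻¹ d = adj(I−A)·d / det(I−A), with det(I−A) = 0.705875:
  x_T = (0.8325·240 + 0.0950·130 + 0.0050·30) / 0.705875 = 212.30 / 0.705875 ≈ 300.761
  x_D = (0.0175·240 + 0.8075·130 + 0.0425·30) / 0.705875 = 110.45 / 0.705875 ≈ 156.472
  x_C = (0.3150·240 + 0.4175·130 + 0.7650·30) / 0.705875 = 152.825 / 0.705875 ≈ 216.504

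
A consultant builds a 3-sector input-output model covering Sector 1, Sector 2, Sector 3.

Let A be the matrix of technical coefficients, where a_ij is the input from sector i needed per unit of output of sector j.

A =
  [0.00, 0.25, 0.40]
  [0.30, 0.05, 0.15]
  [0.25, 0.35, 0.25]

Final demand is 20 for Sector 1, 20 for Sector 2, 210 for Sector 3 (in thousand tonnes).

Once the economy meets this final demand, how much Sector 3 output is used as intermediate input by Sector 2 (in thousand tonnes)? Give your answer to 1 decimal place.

z_32 = 57.4

I − A =
  [   1.00    -0.25    -0.40]
  [  -0.30     0.95    -0.15]
  [  -0.25    -0.35     0.75]
Cofactors of I−A, C_ij = (−1)^(i+j)·(minor ij) (rows/columns in the sector order above):
  C_11 = (0.95)(0.75) − (-0.15)(-0.35) = 0.6600
  C_12 = −[(-0.30)(0.75) − (-0.15)(-0.25)] = 0.2625
  C_13 = (-0.30)(-0.35) − (0.95)(-0.25) = 0.3425
  C_21 = −[(-0.25)(0.75) − (-0.40)(-0.35)] = 0.3275
  C_22 = (1.00)(0.75) − (-0.40)(-0.25) = 0.6500
  C_23 = −[(1.00)(-0.35) − (-0.25)(-0.25)] = 0.4125
  C_31 = (-0.25)(-0.15) − (-0.40)(0.95) = 0.4175
  C_32 = −[(1.00)(-0.15) − (-0.40)(-0.30)] = 0.2700
  C_33 = (1.00)(0.95) − (-0.25)(-0.30) = 0.8750
det(I−A) = Σ_j (I−A)_1j·C_1j = (1.00)(0.6600) + (-0.25)(0.2625) + (-0.40)(0.3425) = 0.457375
adj(I−A) = Cᵀ =
  [ 0.6600   0.3275   0.4175]
  [ 0.2625   0.6500   0.2700]
  [ 0.3425   0.4125   0.8750]
(I − A)⁻¹ = adj(I−A) / det(I−A) ≈
  [   1.4430     0.7160     0.9128]
  [   0.5739     1.4212     0.5903]
  [   0.7488     0.9019     1.9131]
First solve x = (I − A)⁻¹ d = adj(I−A)·d / det(I−A); in particular x_2 = (0.2625·20 + 0.6500·20 + 0.2700·210) / 0.457375 = 74.95 / 0.457375 ≈ 163.870.
Intermediate flow from 3 to 2: z_32 = a_32 · x_2 = 0.35 × 74.95 / 0.457375 = 26.2325 / 0.457375 ≈ 57.4.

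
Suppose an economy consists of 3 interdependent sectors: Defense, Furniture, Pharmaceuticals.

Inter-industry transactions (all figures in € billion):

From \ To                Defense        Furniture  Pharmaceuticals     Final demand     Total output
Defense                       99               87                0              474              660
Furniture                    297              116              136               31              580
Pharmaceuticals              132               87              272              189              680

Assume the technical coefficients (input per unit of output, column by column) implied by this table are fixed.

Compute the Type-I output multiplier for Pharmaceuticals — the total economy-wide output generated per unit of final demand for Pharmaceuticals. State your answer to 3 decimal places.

Technical coefficients a_ij = z_ij / X_j:
  a_DD = 99/660 = 0.15, a_FD = 297/660 = 0.45, a_PD = 132/660 = 0.20
  a_DF = 87/580 = 0.15, a_FF = 116/580 = 0.20, a_PF = 87/580 = 0.15
  a_DP = 0/680 = 0.00, a_FP = 136/680 = 0.20, a_PP = 272/680 = 0.40
I − A =
  [   0.85    -0.15     0.00]
  [  -0.45     0.80    -0.20]
  [  -0.20    -0.15     0.60]
Cofactors of I−A, C_ij = (−1)^(i+j)·(minor ij) (rows/columns in the sector order above):
  C_11 = (0.80)(0.60) − (-0.20)(-0.15) = 0.4500
  C_12 = −[(-0.45)(0.60) − (-0.20)(-0.20)] = 0.3100
  C_13 = (-0.45)(-0.15) − (0.80)(-0.20) = 0.2275
  C_21 = −[(-0.15)(0.60) − (0.00)(-0.15)] = 0.0900
  C_22 = (0.85)(0.60) − (0.00)(-0.20) = 0.5100
  C_23 = −[(0.85)(-0.15) − (-0.15)(-0.20)] = 0.1575
  C_31 = (-0.15)(-0.20) − (0.00)(0.80) = 0.0300
  C_32 = −[(0.85)(-0.20) − (0.00)(-0.45)] = 0.1700
  C_33 = (0.85)(0.80) − (-0.15)(-0.45) = 0.6125
det(I−A) = Σ_j (I−A)_1j·C_1j = (0.85)(0.4500) + (-0.15)(0.3100) + (0.00)(0.2275) = 0.3360
adj(I−A) = Cᵀ =
  [ 0.4500   0.0900   0.0300]
  [ 0.3100   0.5100   0.1700]
  [ 0.2275   0.1575   0.6125]
(I − A)⁻¹ = adj(I−A) / det(I−A) ≈
  [   1.3393     0.2679     0.0893]
  [   0.9226     1.5179     0.5060]
  [   0.6771     0.4688     1.8229]
The output multiplier for sector j is the column-j sum of the Leontief inverse (I − A)⁻¹ = adj(I−A) / det(I−A).
Column P of adj(I−A): (0.0300, 0.1700, 0.6125); det(I−A) = 0.3360.
m_P = (0.0300 + 0.1700 + 0.6125) / 0.3360 = 0.8125 / 0.3360 ≈ 2.418.

m_P = 2.418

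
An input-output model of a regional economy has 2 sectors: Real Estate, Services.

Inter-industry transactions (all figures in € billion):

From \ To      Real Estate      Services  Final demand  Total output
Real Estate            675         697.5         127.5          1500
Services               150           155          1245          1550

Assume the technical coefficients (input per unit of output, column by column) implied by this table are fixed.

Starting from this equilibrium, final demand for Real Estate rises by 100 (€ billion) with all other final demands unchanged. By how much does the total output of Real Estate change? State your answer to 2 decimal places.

Technical coefficients a_ij = z_ij / X_j:
  a_RR = 675/1500 = 0.45, a_SR = 150/1500 = 0.10
  a_RS = 697.5/1550 = 0.45, a_SS = 155/1550 = 0.10
I − A =
  [   0.55    -0.45]
  [  -0.10     0.90]
det(I−A) = (0.55)(0.90) − (-0.45)(-0.10) = 0.4500
adj(I−A) = [[0.90, 0.45], [0.10, 0.55]]
(I − A)⁻¹ = adj(I−A) / det(I−A) ≈
  [   2.0000     1.0000]
  [   0.2222     1.2222]
Δx = (I − A)⁻¹ Δd with Δd having +100 in the Real Estate component and 0 elsewhere.
So Δx_R = L_RR · (+100), where L_RR = adj(I−A)_RR / det(I−A) = 0.90 / 0.4500.
Δx_R = 0.90 × (+100) / 0.4500 = 90.00 / 0.4500 = 200.00.

Δx_R = 200.00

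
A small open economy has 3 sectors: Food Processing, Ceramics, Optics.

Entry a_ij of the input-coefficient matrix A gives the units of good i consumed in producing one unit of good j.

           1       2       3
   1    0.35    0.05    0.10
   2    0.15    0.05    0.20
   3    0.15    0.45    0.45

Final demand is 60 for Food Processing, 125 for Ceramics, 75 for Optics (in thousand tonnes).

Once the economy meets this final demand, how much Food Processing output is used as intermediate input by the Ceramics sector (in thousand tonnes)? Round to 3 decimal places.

I − A =
  [   0.65    -0.05    -0.10]
  [  -0.15     0.95    -0.20]
  [  -0.15    -0.45     0.55]
Cofactors of I−A, C_ij = (−1)^(i+j)·(minor ij) (rows/columns in the sector order above):
  C_11 = (0.95)(0.55) − (-0.20)(-0.45) = 0.4325
  C_12 = −[(-0.15)(0.55) − (-0.20)(-0.15)] = 0.1125
  C_13 = (-0.15)(-0.45) − (0.95)(-0.15) = 0.2100
  C_21 = −[(-0.05)(0.55) − (-0.10)(-0.45)] = 0.0725
  C_22 = (0.65)(0.55) − (-0.10)(-0.15) = 0.3425
  C_23 = −[(0.65)(-0.45) − (-0.05)(-0.15)] = 0.3000
  C_31 = (-0.05)(-0.20) − (-0.10)(0.95) = 0.1050
  C_32 = −[(0.65)(-0.20) − (-0.10)(-0.15)] = 0.1450
  C_33 = (0.65)(0.95) − (-0.05)(-0.15) = 0.6100
det(I−A) = Σ_j (I−A)_1j·C_1j = (0.65)(0.4325) + (-0.05)(0.1125) + (-0.10)(0.2100) = 0.2545
adj(I−A) = Cᵀ =
  [ 0.4325   0.0725   0.1050]
  [ 0.1125   0.3425   0.1450]
  [ 0.2100   0.3000   0.6100]
(I − A)⁻¹ = adj(I−A) / det(I−A) ≈
  [   1.6994     0.2849     0.4126]
  [   0.4420     1.3458     0.5697]
  [   0.8251     1.1788     2.3969]
First solve x = (I − A)⁻¹ d = adj(I−A)·d / det(I−A); in particular x_2 = (0.1125·60 + 0.3425·125 + 0.1450·75) / 0.2545 = 60.4375 / 0.2545 ≈ 237.47544.
Intermediate flow from 1 to 2: z_12 = a_12 · x_2 = 0.05 × 60.4375 / 0.2545 = 3.021875 / 0.2545 ≈ 11.874.

z_12 = 11.874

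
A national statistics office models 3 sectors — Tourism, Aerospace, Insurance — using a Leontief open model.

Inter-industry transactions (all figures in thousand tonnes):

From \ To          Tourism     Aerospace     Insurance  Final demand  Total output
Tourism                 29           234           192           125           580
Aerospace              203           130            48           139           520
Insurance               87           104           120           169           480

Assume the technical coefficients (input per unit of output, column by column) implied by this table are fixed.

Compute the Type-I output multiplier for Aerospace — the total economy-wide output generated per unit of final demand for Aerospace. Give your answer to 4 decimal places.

m_A = 4.1811

Technical coefficients a_ij = z_ij / X_j:
  a_TT = 29/580 = 0.05, a_AT = 203/580 = 0.35, a_IT = 87/580 = 0.15
  a_TA = 234/520 = 0.45, a_AA = 130/520 = 0.25, a_IA = 104/520 = 0.20
  a_TI = 192/480 = 0.40, a_AI = 48/480 = 0.10, a_II = 120/480 = 0.25
I − A =
  [   0.95    -0.45    -0.40]
  [  -0.35     0.75    -0.10]
  [  -0.15    -0.20     0.75]
Cofactors of I−A, C_ij = (−1)^(i+j)·(minor ij) (rows/columns in the sector order above):
  C_11 = (0.75)(0.75) − (-0.10)(-0.20) = 0.5425
  C_12 = −[(-0.35)(0.75) − (-0.10)(-0.15)] = 0.2775
  C_13 = (-0.35)(-0.20) − (0.75)(-0.15) = 0.1825
  C_21 = −[(-0.45)(0.75) − (-0.40)(-0.20)] = 0.4175
  C_22 = (0.95)(0.75) − (-0.40)(-0.15) = 0.6525
  C_23 = −[(0.95)(-0.20) − (-0.45)(-0.15)] = 0.2575
  C_31 = (-0.45)(-0.10) − (-0.40)(0.75) = 0.3450
  C_32 = −[(0.95)(-0.10) − (-0.40)(-0.35)] = 0.2350
  C_33 = (0.95)(0.75) − (-0.45)(-0.35) = 0.5550
det(I−A) = Σ_j (I−A)_1j·C_1j = (0.95)(0.5425) + (-0.45)(0.2775) + (-0.40)(0.1825) = 0.3175
adj(I−A) = Cᵀ =
  [ 0.5425   0.4175   0.3450]
  [ 0.2775   0.6525   0.2350]
  [ 0.1825   0.2575   0.5550]
(I − A)⁻¹ = adj(I−A) / det(I−A) ≈
  [   1.70866     1.31496     1.08661]
  [   0.87402     2.05512     0.74016]
  [   0.57480     0.81102     1.74803]
The output multiplier for sector j is the column-j sum of the Leontief inverse (I − A)⁻¹ = adj(I−A) / det(I−A).
Column A of adj(I−A): (0.4175, 0.6525, 0.2575); det(I−A) = 0.3175.
m_A = (0.4175 + 0.6525 + 0.2575) / 0.3175 = 1.3275 / 0.3175 ≈ 4.1811.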